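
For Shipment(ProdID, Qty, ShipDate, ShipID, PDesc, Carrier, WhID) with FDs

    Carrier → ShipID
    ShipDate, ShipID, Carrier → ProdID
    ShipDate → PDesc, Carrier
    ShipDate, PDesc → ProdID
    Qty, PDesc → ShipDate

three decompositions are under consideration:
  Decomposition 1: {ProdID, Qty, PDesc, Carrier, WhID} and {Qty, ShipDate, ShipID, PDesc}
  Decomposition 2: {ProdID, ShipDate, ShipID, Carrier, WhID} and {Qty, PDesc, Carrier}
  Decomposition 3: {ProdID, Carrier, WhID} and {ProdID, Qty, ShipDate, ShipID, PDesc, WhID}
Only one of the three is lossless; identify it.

Decomposition 1: common = {Qty, PDesc}, closure = {ProdID, Qty, ShipDate, ShipID, PDesc, Carrier} → lossless.
Decomposition 2: common = {Carrier}, closure = {ShipID, Carrier} → lossy.
Decomposition 3: common = {ProdID, WhID}, closure = {ProdID, WhID} → lossy.

Decomposition 1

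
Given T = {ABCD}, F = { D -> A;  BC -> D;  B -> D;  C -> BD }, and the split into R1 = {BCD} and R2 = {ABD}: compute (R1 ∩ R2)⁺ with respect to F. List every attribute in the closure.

R1 ∩ R2 = {BD}.
D → A applies, adding A
Closure: {ABD}.

ABD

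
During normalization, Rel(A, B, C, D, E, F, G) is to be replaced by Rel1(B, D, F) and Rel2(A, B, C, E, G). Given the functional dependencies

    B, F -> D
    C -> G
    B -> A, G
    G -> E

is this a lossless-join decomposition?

No

Common attributes: Rel1 ∩ Rel2 = {B}.
Closure of {B}: B → A, G applies, adding A, G; G → E applies, adding E. So (B)⁺ = {A, B, E, G}.
The closure contains neither all of Rel1 = {B, D, F} nor all of Rel2 = {A, B, C, E, G}, so the common attributes are not a superkey of either fragment. The join is lossy.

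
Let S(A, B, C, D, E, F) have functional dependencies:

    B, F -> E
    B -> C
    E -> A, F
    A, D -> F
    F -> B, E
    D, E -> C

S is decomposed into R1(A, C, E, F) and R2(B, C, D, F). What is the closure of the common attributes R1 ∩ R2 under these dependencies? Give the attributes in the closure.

A, B, C, E, F

R1 ∩ R2 = {C, F}.
F → B, E applies, adding B, E
E → A, F applies, adding A
Closure: {A, B, C, E, F}.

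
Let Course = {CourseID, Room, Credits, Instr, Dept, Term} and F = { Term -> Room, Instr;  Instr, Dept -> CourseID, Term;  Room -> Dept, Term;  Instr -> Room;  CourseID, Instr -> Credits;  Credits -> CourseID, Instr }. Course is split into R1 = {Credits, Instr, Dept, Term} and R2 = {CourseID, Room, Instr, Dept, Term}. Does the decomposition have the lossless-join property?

Common attributes: R1 ∩ R2 = {Instr, Dept, Term}.
Closure of {Instr, Dept, Term}: Term → Room, Instr applies, adding Room; Instr, Dept → CourseID, Term applies, adding CourseID; CourseID, Instr → Credits applies, adding Credits. So (Instr, Dept, Term)⁺ = {CourseID, Room, Credits, Instr, Dept, Term}.
This closure contains every attribute of R1, so R1 ∩ R2 → R1. The join is lossless.

Yes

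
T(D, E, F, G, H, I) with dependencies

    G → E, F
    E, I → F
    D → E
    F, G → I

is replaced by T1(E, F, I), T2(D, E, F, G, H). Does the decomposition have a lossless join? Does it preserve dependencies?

Lossless test: (E, F)⁺ = {E, F}, which is a superkey of neither fragment — lossy.
Dependency preservation: the restricted closure of {F, G} across the fragments never reaches {I}, so F, G → I cannot be enforced without a join — not preserved.

lossy and not dependency-preserving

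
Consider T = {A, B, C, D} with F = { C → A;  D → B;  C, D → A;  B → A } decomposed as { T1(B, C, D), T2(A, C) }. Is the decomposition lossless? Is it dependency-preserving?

lossless but not dependency-preserving

Lossless test: (C)⁺ = {A, C}, which contains all of one fragment — lossless.
Dependency preservation: the restricted closure of {B} across the fragments never reaches {A}, so B → A cannot be enforced without a join — not preserved.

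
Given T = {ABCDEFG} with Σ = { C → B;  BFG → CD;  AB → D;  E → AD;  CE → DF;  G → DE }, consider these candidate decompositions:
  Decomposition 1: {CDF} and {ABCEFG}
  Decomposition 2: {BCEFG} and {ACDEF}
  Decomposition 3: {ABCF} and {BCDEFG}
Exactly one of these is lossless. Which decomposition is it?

Decomposition 1: common = {CF}, closure = {BCF} → lossy.
Decomposition 2: common = {CEF}, closure = {ABCDEF} → lossless.
Decomposition 3: common = {BCF}, closure = {BCF} → lossy.

Decomposition 2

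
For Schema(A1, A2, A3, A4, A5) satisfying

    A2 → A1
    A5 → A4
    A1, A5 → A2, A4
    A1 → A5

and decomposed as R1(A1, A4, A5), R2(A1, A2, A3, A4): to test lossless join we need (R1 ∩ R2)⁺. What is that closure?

A1, A2, A4, A5

R1 ∩ R2 = {A1, A4}.
A1 → A5 applies, adding A5
A1, A5 → A2, A4 applies, adding A2
Closure: {A1, A2, A4, A5}.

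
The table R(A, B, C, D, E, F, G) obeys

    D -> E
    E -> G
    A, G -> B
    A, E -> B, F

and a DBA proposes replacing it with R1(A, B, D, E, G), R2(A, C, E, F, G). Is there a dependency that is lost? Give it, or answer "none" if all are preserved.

none

D → E lies within R1.
E → G lies within R1.
A, G → B lies within R1.
A, E → B, F: restricted closure across fragments reaches B, F.
Every dependency is enforceable on the fragments, so the decomposition is dependency-preserving.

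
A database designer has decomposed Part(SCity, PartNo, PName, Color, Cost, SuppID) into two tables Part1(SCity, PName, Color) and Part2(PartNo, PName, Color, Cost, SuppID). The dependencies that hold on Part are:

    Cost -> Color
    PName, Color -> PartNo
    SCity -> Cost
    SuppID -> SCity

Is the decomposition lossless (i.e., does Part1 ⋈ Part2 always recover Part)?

No

Common attributes: Part1 ∩ Part2 = {PName, Color}.
Closure of {PName, Color}: PName, Color → PartNo applies, adding PartNo. So (PName, Color)⁺ = {PartNo, PName, Color}.
The closure contains neither all of Part1 = {SCity, PName, Color} nor all of Part2 = {PartNo, PName, Color, Cost, SuppID}, so the common attributes are not a superkey of either fragment. The join is lossy.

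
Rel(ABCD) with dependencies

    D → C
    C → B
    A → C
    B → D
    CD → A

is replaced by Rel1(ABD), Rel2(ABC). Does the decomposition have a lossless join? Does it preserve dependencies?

Lossless test: (AB)⁺ = {ABCD}, which contains all of one fragment — lossless.
Dependency preservation: D → C; CD → A are not contained in any single fragment, but the restricted closure of each left-hand side across the fragments still reaches the right-hand side; the remaining FDs each lie inside some fragment. All dependencies are preserved.

lossless and dependency-preserving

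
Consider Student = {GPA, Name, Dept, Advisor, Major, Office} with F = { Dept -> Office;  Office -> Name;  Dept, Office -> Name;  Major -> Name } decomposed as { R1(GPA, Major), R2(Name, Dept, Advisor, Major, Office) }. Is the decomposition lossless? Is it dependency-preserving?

lossy but dependency-preserving

Lossless test: (Major)⁺ = {Name, Major}, which is a superkey of neither fragment — lossy.
Dependency preservation: every FD's attributes lie within a single fragment, so each can be enforced locally — preserved.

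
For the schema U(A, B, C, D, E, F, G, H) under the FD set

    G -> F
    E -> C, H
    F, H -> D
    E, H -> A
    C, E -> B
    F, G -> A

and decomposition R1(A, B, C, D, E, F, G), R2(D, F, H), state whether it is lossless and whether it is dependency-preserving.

Lossless test: (D, F)⁺ = {D, F}, which is a superkey of neither fragment — lossy.
Dependency preservation: the restricted closure of {E} across the fragments never reaches {C, H}, so E → C, H cannot be enforced without a join — not preserved.

lossy and not dependency-preserving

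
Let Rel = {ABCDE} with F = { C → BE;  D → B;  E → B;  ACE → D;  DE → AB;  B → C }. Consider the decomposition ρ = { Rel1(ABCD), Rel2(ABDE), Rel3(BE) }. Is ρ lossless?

Yes

Chase test. Columns are ABCDE; row i has aⱼ where attribute j ∈ Reli, else bᵢⱼ.
Initial tableau (one row per fragment):
  row 1: a1 a2 a3 a4 b15
  row 2: a1 a2 b23 a4 a5
  row 3: b31 a2 b33 b34 a5
Rows 1 and 2 agree on B; apply B→C and equate their C entries.
Rows 1 and 3 agree on B; apply B→C and equate their C entries.
Rows 1 and 2 agree on C; apply C→BE and equate their BE entries.
Row 1 is now all distinguished symbols — the join is lossless.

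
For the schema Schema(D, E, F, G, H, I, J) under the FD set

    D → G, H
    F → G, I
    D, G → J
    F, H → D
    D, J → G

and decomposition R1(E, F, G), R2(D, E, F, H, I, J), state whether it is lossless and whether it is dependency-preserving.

lossless but not dependency-preserving

Lossless test: (E, F)⁺ = {E, F, G, I}, which contains all of one fragment — lossless.
Dependency preservation: the restricted closure of {D} across the fragments never reaches {G, H}, so D → G, H cannot be enforced without a join — not preserved.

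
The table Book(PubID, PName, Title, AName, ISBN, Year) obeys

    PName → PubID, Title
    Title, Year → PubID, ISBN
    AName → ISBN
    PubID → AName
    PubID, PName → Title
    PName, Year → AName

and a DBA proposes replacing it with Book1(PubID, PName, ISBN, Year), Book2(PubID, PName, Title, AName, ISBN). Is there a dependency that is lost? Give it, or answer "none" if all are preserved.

Check Title, Year → PubID, ISBN: no single fragment contains all of {PubID, Title, ISBN, Year}, and the restricted closure of {Title, Year} across the fragments never reaches {PubID, ISBN}.
PName → PubID, Title is preserved.
AName → ISBN is preserved.
PubID → AName is preserved.
PubID, PName → Title is preserved.
PName, Year → AName is preserved.

Title, Year → PubID, ISBN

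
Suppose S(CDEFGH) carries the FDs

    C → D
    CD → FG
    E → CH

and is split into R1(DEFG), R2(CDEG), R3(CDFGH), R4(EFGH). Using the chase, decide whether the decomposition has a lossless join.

Yes

Chase test. Columns are CDEFGH; row i has aⱼ where attribute j ∈ Ri, else bᵢⱼ.
Initial tableau (one row per fragment):
  row 1: b11 a2 a3 a4 a5 b16
  row 2: a1 a2 a3 b24 a5 b26
  row 3: a1 a2 b33 a4 a5 a6
  row 4: b41 b42 a3 a4 a5 a6
Rows 2 and 3 agree on CD; apply CD→FG and equate their FG entries.
Rows 1 and 2 agree on E; apply E→CH and equate their CH entries.
Rows 1 and 4 agree on E; apply E→CH and equate their CH entries.
Rows 1 and 4 agree on C; apply C→D and equate their D entries.
Row 1 is now all distinguished symbols — the join is lossless.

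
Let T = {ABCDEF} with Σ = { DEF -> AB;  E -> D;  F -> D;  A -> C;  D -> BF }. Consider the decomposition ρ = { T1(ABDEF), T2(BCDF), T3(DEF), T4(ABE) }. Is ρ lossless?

No

Chase test. Columns are ABCDEF; row i has aⱼ where attribute j ∈ Ti, else bᵢⱼ.
Initial tableau (one row per fragment):
  row 1: a1 a2 b13 a4 a5 a6
  row 2: b21 a2 a3 a4 b25 a6
  row 3: b31 b32 b33 a4 a5 a6
  row 4: a1 a2 b43 b44 a5 b46
Rows 1 and 3 agree on DEF; apply DEF→AB and equate their AB entries.
Rows 1 and 4 agree on E; apply E→D and equate their D entries.
Rows 1 and 3 agree on A; apply A→C and equate their C entries.
Rows 1 and 4 agree on A; apply A→C and equate their C entries.
Rows 1 and 4 agree on D; apply D→BF and equate their BF entries.
No row becomes fully distinguished — the join is lossy.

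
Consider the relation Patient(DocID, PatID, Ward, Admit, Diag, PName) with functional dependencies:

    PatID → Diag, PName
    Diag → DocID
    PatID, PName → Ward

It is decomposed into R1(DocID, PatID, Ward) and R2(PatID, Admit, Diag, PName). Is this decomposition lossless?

Yes

Common attributes: R1 ∩ R2 = {PatID}.
Closure of {PatID}: PatID → Diag, PName applies, adding Diag, PName; Diag → DocID applies, adding DocID; PatID, PName → Ward applies, adding Ward. So (PatID)⁺ = {DocID, PatID, Ward, Diag, PName}.
This closure contains every attribute of R1, so R1 ∩ R2 → R1. The join is lossless.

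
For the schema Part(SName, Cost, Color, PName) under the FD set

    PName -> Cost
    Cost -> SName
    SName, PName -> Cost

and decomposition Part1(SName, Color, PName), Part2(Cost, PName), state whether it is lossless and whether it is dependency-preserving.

lossless but not dependency-preserving

Lossless test: (PName)⁺ = {SName, Cost, PName}, which contains all of one fragment — lossless.
Dependency preservation: the restricted closure of {Cost} across the fragments never reaches {SName}, so Cost → SName cannot be enforced without a join — not preserved.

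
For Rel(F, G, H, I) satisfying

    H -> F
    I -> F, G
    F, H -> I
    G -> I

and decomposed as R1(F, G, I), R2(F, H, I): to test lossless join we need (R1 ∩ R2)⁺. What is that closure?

F, G, I

R1 ∩ R2 = {F, I}.
I → F, G applies, adding G
Closure: {F, G, I}.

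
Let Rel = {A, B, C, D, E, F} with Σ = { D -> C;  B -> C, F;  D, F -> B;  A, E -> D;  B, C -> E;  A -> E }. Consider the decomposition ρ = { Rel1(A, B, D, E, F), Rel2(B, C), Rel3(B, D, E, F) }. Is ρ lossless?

Yes

Chase test. Columns are A, B, C, D, E, F; row i has aⱼ where attribute j ∈ Reli, else bᵢⱼ.
Initial tableau (one row per fragment):
  row 1: a1 a2 b13 a4 a5 a6
  row 2: b21 a2 a3 b24 b25 b26
  row 3: b31 a2 b33 a4 a5 a6
Rows 1 and 3 agree on D; apply D→C and equate their C entries.
Rows 1 and 2 agree on B; apply B→C, F and equate their C, F entries.
Rows 1 and 2 agree on B, C; apply B, C→E and equate their E entries.
Row 1 is now all distinguished symbols — the join is lossless.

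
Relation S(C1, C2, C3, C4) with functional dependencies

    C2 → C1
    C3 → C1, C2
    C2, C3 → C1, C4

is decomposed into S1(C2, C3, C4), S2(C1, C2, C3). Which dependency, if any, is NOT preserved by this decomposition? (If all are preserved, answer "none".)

none

C2 → C1 lies within S2.
C3 → C1, C2 lies within S2.
C2, C3 → C1, C4: restricted closure across fragments reaches C1, C4.
Every dependency is enforceable on the fragments, so the decomposition is dependency-preserving.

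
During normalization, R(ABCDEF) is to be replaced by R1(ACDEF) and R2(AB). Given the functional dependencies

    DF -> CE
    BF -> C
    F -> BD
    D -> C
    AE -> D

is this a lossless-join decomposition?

No

Common attributes: R1 ∩ R2 = {A}.
No dependency enlarges {A}, so (A)⁺ = {A}.
The closure contains neither all of R1 = {ACDEF} nor all of R2 = {AB}, so the common attributes are not a superkey of either fragment. The join is lossy.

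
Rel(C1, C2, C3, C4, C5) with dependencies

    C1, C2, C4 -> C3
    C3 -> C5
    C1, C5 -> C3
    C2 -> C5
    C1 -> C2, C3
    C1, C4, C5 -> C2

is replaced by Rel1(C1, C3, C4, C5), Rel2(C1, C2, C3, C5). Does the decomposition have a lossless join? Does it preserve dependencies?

Lossless test: (C1, C3, C5)⁺ = {C1, C2, C3, C5}, which contains all of one fragment — lossless.
Dependency preservation: C1, C2, C4 → C3; C1, C4, C5 → C2 are not contained in any single fragment, but the restricted closure of each left-hand side across the fragments still reaches the right-hand side; the remaining FDs each lie inside some fragment. All dependencies are preserved.

lossless and dependency-preserving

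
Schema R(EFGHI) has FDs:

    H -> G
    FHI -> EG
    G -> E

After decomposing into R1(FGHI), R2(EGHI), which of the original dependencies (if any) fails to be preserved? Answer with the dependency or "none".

none

H → G lies within R1.
FHI → EG: restricted closure across fragments reaches EG.
G → E lies within R2.
Every dependency is enforceable on the fragments, so the decomposition is dependency-preserving.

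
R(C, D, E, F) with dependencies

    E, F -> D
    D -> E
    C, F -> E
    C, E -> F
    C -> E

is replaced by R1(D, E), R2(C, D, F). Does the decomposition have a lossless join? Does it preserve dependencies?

lossless but not dependency-preserving

Lossless test: (D)⁺ = {D, E}, which contains all of one fragment — lossless.
Dependency preservation: the restricted closure of {E, F} across the fragments never reaches {D}, so E, F → D cannot be enforced without a join — not preserved.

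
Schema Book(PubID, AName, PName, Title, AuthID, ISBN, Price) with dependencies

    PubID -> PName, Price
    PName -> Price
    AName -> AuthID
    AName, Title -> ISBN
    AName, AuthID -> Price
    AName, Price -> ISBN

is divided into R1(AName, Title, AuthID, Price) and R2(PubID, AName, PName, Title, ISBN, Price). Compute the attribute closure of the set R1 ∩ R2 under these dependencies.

R1 ∩ R2 = {AName, Title, Price}.
AName → AuthID applies, adding AuthID
AName, Title → ISBN applies, adding ISBN
Closure: {AName, Title, AuthID, ISBN, Price}.

AName, Title, AuthID, ISBN, Price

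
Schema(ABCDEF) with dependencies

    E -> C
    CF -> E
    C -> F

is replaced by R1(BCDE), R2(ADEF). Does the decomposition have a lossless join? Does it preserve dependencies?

Lossless test: (DE)⁺ = {CDEF}, which is a superkey of neither fragment — lossy.
Dependency preservation: CF → E; C → F are not contained in any single fragment, but the restricted closure of each left-hand side across the fragments still reaches the right-hand side; the remaining FDs each lie inside some fragment. All dependencies are preserved.

lossy but dependency-preserving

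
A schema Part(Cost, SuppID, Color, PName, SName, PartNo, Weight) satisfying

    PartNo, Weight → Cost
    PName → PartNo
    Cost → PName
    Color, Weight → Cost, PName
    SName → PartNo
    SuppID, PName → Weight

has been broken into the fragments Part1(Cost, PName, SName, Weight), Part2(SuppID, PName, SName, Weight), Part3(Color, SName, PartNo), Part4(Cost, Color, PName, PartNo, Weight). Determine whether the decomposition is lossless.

Chase test. Columns are Cost, SuppID, Color, PName, SName, PartNo, Weight; row i has aⱼ where attribute j ∈ Parti, else bᵢⱼ.
Initial tableau (one row per fragment):
  row 1: a1 b12 b13 a4 a5 b16 a7
  row 2: b21 a2 b23 a4 a5 b26 a7
  row 3: b31 b32 a3 b34 a5 a6 b37
  row 4: a1 b42 a3 a4 b45 a6 a7
Rows 1 and 2 agree on PName; apply PName→PartNo and equate their PartNo entries.
Rows 1 and 4 agree on PName; apply PName→PartNo and equate their PartNo entries.
Rows 1 and 2 agree on PartNo, Weight; apply PartNo, Weight→Cost and equate their Cost entries.
No row becomes fully distinguished — the join is lossy.

No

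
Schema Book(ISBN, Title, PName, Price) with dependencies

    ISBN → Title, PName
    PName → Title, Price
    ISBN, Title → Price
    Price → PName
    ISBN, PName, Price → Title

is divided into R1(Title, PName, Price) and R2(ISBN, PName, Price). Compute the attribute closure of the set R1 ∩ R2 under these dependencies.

R1 ∩ R2 = {PName, Price}.
PName → Title, Price applies, adding Title
Closure: {Title, PName, Price}.

Title, PName, Price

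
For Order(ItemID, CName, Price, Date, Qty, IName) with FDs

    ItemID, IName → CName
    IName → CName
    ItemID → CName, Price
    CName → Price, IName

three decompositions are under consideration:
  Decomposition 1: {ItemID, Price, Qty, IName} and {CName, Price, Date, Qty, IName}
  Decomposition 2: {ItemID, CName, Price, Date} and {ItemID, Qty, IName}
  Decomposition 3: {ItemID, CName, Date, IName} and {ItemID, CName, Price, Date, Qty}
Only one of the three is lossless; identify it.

Decomposition 1: common = {Price, Qty, IName}, closure = {CName, Price, Qty, IName} → lossy.
Decomposition 2: common = {ItemID}, closure = {ItemID, CName, Price, IName} → lossy.
Decomposition 3: common = {ItemID, CName, Date}, closure = {ItemID, CName, Price, Date, IName} → lossless.

Decomposition 3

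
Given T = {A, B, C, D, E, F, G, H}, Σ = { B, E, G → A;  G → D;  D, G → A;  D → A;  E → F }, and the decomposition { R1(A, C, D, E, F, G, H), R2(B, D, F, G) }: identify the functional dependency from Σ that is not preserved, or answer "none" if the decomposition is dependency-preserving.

B, E, G → A: restricted closure across fragments reaches A.
G → D lies within R1.
D, G → A lies within R1.
D → A lies within R1.
E → F lies within R1.
Every dependency is enforceable on the fragments, so the decomposition is dependency-preserving.

none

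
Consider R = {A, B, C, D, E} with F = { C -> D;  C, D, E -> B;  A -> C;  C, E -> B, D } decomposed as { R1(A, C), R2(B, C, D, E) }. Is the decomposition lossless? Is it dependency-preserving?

lossy but dependency-preserving

Lossless test: (C)⁺ = {C, D}, which is a superkey of neither fragment — lossy.
Dependency preservation: every FD's attributes lie within a single fragment, so each can be enforced locally — preserved.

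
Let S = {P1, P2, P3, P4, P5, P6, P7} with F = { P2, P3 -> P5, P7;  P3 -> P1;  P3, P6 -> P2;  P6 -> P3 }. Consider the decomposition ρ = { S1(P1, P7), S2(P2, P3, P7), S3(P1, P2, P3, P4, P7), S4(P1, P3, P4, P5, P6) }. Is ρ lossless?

Chase test. Columns are P1, P2, P3, P4, P5, P6, P7; row i has aⱼ where attribute j ∈ Si, else bᵢⱼ.
Initial tableau (one row per fragment):
  row 1: a1 b12 b13 b14 b15 b16 a7
  row 2: b21 a2 a3 b24 b25 b26 a7
  row 3: a1 a2 a3 a4 b35 b36 a7
  row 4: a1 b42 a3 a4 a5 a6 b47
Rows 2 and 3 agree on P2, P3; apply P2, P3→P5, P7 and equate their P5, P7 entries.
Rows 2 and 3 agree on P3; apply P3→P1 and equate their P1 entries.
No row becomes fully distinguished — the join is lossy.

No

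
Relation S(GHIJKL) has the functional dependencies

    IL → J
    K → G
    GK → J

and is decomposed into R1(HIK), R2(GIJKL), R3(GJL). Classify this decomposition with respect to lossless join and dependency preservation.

Lossless test (chase): Rows 1 and 2 agree on K; apply K→G and equate their G entries. Rows 1 and 2 agree on GK; apply GK→J and equate their J entries. No row becomes fully distinguished — the join is lossy.
Dependency preservation: every FD's attributes lie within a single fragment, so each can be enforced locally — preserved.

lossy but dependency-preserving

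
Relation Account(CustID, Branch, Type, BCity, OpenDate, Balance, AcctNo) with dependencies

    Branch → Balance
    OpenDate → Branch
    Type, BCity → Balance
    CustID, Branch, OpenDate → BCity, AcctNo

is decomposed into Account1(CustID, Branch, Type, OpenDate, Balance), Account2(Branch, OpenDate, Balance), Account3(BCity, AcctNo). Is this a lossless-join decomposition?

Chase test. Columns are CustID, Branch, Type, BCity, OpenDate, Balance, AcctNo; row i has aⱼ where attribute j ∈ Accounti, else bᵢⱼ.
Initial tableau (one row per fragment):
  row 1: a1 a2 a3 b14 a5 a6 b17
  row 2: b21 a2 b23 b24 a5 a6 b27
  row 3: b31 b32 b33 a4 b35 b36 a7
No row becomes fully distinguished — the join is lossy.

No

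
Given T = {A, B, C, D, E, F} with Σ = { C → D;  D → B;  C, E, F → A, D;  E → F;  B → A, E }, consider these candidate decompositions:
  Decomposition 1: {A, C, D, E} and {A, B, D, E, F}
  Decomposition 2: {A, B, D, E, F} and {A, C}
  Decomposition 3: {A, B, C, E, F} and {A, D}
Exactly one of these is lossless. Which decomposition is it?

Decomposition 1

Decomposition 1: common = {A, D, E}, closure = {A, B, D, E, F} → lossless.
Decomposition 2: common = {A}, closure = {A} → lossy.
Decomposition 3: common = {A}, closure = {A} → lossy.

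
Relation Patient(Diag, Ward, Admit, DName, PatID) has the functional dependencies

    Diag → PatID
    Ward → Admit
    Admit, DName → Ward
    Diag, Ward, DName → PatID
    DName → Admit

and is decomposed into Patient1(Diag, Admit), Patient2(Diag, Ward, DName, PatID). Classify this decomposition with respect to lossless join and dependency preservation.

lossy and not dependency-preserving

Lossless test: (Diag)⁺ = {Diag, PatID}, which is a superkey of neither fragment — lossy.
Dependency preservation: the restricted closure of {Ward} across the fragments never reaches {Admit}, so Ward → Admit cannot be enforced without a join — not preserved.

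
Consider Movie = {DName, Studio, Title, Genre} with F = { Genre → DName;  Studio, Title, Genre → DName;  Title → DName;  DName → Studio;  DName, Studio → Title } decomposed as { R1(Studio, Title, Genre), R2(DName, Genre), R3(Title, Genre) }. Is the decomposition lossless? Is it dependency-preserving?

Lossless test (chase): Rows 1 and 2 agree on Genre; apply Genre→DName and equate their DName entries. Rows 1 and 3 agree on Genre; apply Genre→DName and equate their DName entries. Rows 1 and 2 agree on DName; apply DName→Studio and equate their Studio entries. Rows 1 and 3 agree on DName; apply DName→Studio and equate their Studio entries. Rows 1 and 2 agree on DName, Studio; apply DName, Studio→Title and equate their Title entries. Row 1 is now all distinguished symbols — the join is lossless.
Dependency preservation: the restricted closure of {Title} across the fragments never reaches {DName}, so Title → DName cannot be enforced without a join — not preserved.

lossless but not dependency-preserving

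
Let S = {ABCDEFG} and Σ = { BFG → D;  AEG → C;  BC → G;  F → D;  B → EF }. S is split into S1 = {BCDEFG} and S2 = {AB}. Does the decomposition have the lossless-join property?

No

Common attributes: S1 ∩ S2 = {B}.
Closure of {B}: B → EF applies, adding EF; F → D applies, adding D. So (B)⁺ = {BDEF}.
The closure contains neither all of S1 = {BCDEFG} nor all of S2 = {AB}, so the common attributes are not a superkey of either fragment. The join is lossy.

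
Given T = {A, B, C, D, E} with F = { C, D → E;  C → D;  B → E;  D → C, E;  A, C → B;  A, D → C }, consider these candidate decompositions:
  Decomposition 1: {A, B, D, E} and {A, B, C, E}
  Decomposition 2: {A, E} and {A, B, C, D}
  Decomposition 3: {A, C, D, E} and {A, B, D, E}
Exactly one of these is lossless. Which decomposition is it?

Decomposition 3

Decomposition 1: common = {A, B, E}, closure = {A, B, E} → lossy.
Decomposition 2: common = {A}, closure = {A} → lossy.
Decomposition 3: common = {A, D, E}, closure = {A, B, C, D, E} → lossless.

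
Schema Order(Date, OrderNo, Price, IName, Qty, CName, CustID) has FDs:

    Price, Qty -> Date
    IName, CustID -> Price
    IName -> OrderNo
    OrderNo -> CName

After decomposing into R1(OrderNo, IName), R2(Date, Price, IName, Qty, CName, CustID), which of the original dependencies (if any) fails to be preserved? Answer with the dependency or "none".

Check OrderNo → CName: no single fragment contains all of {OrderNo, CName}, and the restricted closure of {OrderNo} across the fragments never reaches {CName}.
Price, Qty → Date is preserved.
IName, CustID → Price is preserved.
IName → OrderNo is preserved.

OrderNo -> CName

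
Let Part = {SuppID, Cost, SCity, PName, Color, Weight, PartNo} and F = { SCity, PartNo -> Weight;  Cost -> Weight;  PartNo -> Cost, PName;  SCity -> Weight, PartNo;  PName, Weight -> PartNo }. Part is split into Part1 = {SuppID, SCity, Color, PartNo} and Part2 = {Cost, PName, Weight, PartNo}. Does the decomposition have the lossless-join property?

Yes

Common attributes: Part1 ∩ Part2 = {PartNo}.
Closure of {PartNo}: PartNo → Cost, PName applies, adding Cost, PName; Cost → Weight applies, adding Weight. So (PartNo)⁺ = {Cost, PName, Weight, PartNo}.
This closure contains every attribute of Part2, so Part1 ∩ Part2 → Part2. The join is lossless.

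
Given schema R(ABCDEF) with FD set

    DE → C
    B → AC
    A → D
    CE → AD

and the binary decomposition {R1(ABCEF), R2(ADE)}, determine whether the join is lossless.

Yes

Common attributes: R1 ∩ R2 = {AE}.
Closure of {AE}: A → D applies, adding D; DE → C applies, adding C. So (AE)⁺ = {ACDE}.
This closure contains every attribute of R2, so R1 ∩ R2 → R2. The join is lossless.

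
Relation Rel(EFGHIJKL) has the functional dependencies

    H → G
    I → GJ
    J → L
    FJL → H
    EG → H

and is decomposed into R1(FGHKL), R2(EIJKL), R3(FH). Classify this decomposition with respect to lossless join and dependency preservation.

lossy and not dependency-preserving

Lossless test (chase): Rows 1 and 3 agree on H; apply H→G and equate their G entries. No row becomes fully distinguished — the join is lossy.
Dependency preservation: the restricted closure of {I} across the fragments never reaches {GJ}, so I → GJ cannot be enforced without a join — not preserved.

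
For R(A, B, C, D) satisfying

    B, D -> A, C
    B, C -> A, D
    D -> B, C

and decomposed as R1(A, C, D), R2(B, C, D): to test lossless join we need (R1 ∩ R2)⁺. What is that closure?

A, B, C, D

R1 ∩ R2 = {C, D}.
D → B, C applies, adding B
B, D → A, C applies, adding A
Closure: {A, B, C, D}.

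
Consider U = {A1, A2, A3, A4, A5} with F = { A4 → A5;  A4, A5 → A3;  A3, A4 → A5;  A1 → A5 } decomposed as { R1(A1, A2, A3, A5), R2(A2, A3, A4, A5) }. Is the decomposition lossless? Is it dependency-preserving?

lossy but dependency-preserving

Lossless test: (A2, A3, A5)⁺ = {A2, A3, A5}, which is a superkey of neither fragment — lossy.
Dependency preservation: every FD's attributes lie within a single fragment, so each can be enforced locally — preserved.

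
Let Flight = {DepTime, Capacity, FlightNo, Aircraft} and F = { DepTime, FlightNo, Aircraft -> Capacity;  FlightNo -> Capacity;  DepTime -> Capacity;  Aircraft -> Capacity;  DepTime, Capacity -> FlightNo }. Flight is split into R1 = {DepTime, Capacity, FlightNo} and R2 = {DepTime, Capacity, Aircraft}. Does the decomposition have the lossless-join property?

Common attributes: R1 ∩ R2 = {DepTime, Capacity}.
Closure of {DepTime, Capacity}: DepTime, Capacity → FlightNo applies, adding FlightNo. So (DepTime, Capacity)⁺ = {DepTime, Capacity, FlightNo}.
This closure contains every attribute of R1, so R1 ∩ R2 → R1. The join is lossless.

Yes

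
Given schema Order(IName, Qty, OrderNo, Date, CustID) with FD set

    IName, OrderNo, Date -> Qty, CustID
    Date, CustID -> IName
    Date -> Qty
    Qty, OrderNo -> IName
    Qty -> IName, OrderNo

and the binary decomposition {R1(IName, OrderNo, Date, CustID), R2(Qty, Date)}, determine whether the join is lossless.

Yes

Common attributes: R1 ∩ R2 = {Date}.
Closure of {Date}: Date → Qty applies, adding Qty; Qty → IName, OrderNo applies, adding IName, OrderNo; IName, OrderNo, Date → Qty, CustID applies, adding CustID. So (Date)⁺ = {IName, Qty, OrderNo, Date, CustID}.
This closure contains every attribute of R1, so R1 ∩ R2 → R1. The join is lossless.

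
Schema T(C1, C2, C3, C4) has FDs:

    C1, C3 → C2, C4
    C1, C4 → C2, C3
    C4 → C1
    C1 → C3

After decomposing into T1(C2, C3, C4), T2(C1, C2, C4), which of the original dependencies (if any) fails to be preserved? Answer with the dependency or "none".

none

C1, C3 → C2, C4: restricted closure across fragments reaches C2, C4.
C1, C4 → C2, C3: restricted closure across fragments reaches C2, C3.
C4 → C1 lies within T2.
C1 → C3: restricted closure across fragments reaches C3.
Every dependency is enforceable on the fragments, so the decomposition is dependency-preserving.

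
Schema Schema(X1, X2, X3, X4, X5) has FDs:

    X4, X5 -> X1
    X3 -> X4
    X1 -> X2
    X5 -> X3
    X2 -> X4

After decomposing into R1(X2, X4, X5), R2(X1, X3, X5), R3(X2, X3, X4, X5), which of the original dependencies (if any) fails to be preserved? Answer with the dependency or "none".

Check X1 → X2: no single fragment contains all of {X1, X2}, and the restricted closure of {X1} across the fragments never reaches {X2}.
X4, X5 → X1 is preserved.
X3 → X4 is preserved.
X5 → X3 is preserved.
X2 → X4 is preserved.

X1 -> X2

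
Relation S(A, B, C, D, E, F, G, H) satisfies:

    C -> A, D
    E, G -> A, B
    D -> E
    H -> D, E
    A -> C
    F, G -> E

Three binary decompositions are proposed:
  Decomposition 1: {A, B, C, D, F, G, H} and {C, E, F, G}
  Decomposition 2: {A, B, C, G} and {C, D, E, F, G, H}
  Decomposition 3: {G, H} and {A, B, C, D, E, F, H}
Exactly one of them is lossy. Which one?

Decomposition 3

Decomposition 1: common = {C, F, G}, closure = {A, B, C, D, E, F, G} → lossless.
Decomposition 2: common = {C, G}, closure = {A, B, C, D, E, G} → lossless.
Decomposition 3: common = {H}, closure = {D, E, H} → lossy.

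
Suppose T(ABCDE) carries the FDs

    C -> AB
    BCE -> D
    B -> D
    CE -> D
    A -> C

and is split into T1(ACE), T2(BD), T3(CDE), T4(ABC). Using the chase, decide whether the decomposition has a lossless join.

Yes

Chase test. Columns are ABCDE; row i has aⱼ where attribute j ∈ Ti, else bᵢⱼ.
Initial tableau (one row per fragment):
  row 1: a1 b12 a3 b14 a5
  row 2: b21 a2 b23 a4 b25
  row 3: b31 b32 a3 a4 a5
  row 4: a1 a2 a3 b44 b45
Rows 1 and 3 agree on C; apply C→AB and equate their AB entries.
Rows 1 and 4 agree on C; apply C→AB and equate their AB entries.
Rows 1 and 3 agree on BCE; apply BCE→D and equate their D entries.
Rows 1 and 4 agree on B; apply B→D and equate their D entries.
Row 1 is now all distinguished symbols — the join is lossless.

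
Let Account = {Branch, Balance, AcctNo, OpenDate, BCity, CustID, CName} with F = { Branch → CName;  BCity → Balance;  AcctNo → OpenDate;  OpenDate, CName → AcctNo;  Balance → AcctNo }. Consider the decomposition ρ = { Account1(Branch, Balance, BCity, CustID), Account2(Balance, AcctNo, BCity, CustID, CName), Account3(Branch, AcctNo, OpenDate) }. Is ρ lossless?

No

Chase test. Columns are Branch, Balance, AcctNo, OpenDate, BCity, CustID, CName; row i has aⱼ where attribute j ∈ Accounti, else bᵢⱼ.
Initial tableau (one row per fragment):
  row 1: a1 a2 b13 b14 a5 a6 b17
  row 2: b21 a2 a3 b24 a5 a6 a7
  row 3: a1 b32 a3 a4 b35 b36 b37
Rows 1 and 3 agree on Branch; apply Branch→CName and equate their CName entries.
Rows 2 and 3 agree on AcctNo; apply AcctNo→OpenDate and equate their OpenDate entries.
Rows 1 and 2 agree on Balance; apply Balance→AcctNo and equate their AcctNo entries.
Rows 1 and 2 agree on AcctNo; apply AcctNo→OpenDate and equate their OpenDate entries.
No row becomes fully distinguished — the join is lossy.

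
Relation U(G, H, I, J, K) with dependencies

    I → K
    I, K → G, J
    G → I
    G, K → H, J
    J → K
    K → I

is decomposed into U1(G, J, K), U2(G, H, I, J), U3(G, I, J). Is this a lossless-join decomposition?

Yes

Chase test. Columns are G, H, I, J, K; row i has aⱼ where attribute j ∈ Ui, else bᵢⱼ.
Initial tableau (one row per fragment):
  row 1: a1 b12 b13 a4 a5
  row 2: a1 a2 a3 a4 b25
  row 3: a1 b32 a3 a4 b35
Rows 2 and 3 agree on I; apply I→K and equate their K entries.
Rows 1 and 2 agree on G; apply G→I and equate their I entries.
Rows 2 and 3 agree on G, K; apply G, K→H, J and equate their H, J entries.
Rows 1 and 2 agree on J; apply J→K and equate their K entries.
Rows 1 and 2 agree on G, K; apply G, K→H, J and equate their H, J entries.
Row 1 is now all distinguished symbols — the join is lossless.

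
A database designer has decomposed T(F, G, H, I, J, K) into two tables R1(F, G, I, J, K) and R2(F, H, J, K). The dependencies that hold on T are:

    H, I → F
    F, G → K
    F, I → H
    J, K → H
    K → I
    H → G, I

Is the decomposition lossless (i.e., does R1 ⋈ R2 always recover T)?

Common attributes: R1 ∩ R2 = {F, J, K}.
Closure of {F, J, K}: J, K → H applies, adding H; K → I applies, adding I; H → G, I applies, adding G. So (F, J, K)⁺ = {F, G, H, I, J, K}.
This closure contains every attribute of R1, so R1 ∩ R2 → R1. The join is lossless.

Yes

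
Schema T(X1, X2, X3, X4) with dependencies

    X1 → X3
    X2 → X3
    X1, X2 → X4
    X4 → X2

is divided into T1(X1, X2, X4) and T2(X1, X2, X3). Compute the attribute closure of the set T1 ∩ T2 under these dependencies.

X1, X2, X3, X4

T1 ∩ T2 = {X1, X2}.
X1 → X3 applies, adding X3
X1, X2 → X4 applies, adding X4
Closure: {X1, X2, X3, X4}.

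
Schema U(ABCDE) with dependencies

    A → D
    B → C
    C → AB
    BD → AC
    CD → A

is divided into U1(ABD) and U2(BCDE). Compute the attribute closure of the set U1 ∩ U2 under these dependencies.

U1 ∩ U2 = {BD}.
B → C applies, adding C
C → AB applies, adding A
Closure: {ABCD}.

ABCD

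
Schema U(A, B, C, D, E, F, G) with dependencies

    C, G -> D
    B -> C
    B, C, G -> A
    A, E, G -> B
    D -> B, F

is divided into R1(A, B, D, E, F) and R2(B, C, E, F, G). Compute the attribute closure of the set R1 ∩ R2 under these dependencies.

B, C, E, F

R1 ∩ R2 = {B, E, F}.
B → C applies, adding C
Closure: {B, C, E, F}.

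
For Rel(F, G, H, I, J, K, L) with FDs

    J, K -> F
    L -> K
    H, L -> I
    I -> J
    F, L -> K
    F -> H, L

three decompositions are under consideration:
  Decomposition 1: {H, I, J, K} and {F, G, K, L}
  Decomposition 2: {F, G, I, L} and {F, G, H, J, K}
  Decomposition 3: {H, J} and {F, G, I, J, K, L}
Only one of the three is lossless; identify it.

Decomposition 2

Decomposition 1: common = {K}, closure = {K} → lossy.
Decomposition 2: common = {F, G}, closure = {F, G, H, I, J, K, L} → lossless.
Decomposition 3: common = {J}, closure = {J} → lossy.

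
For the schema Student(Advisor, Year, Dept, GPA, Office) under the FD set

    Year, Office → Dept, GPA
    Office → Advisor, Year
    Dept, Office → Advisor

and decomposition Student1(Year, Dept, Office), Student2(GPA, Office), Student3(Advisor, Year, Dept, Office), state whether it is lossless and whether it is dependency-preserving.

Lossless test (chase): Rows 1 and 3 agree on Year, Office; apply Year, Office→Dept, GPA and equate their Dept, GPA entries. Rows 1 and 2 agree on Office; apply Office→Advisor, Year and equate their Advisor, Year entries. Rows 1 and 3 agree on Office; apply Office→Advisor, Year and equate their Advisor, Year entries. Rows 1 and 2 agree on Year, Office; apply Year, Office→Dept, GPA and equate their Dept, GPA entries. Row 1 is now all distinguished symbols — the join is lossless.
Dependency preservation: Year, Office → Dept, GPA is not contained in any single fragment, but the restricted closure of its left-hand side across the fragments still reaches the right-hand side; the remaining FDs each lie inside some fragment. All dependencies are preserved.

lossless and dependency-preserving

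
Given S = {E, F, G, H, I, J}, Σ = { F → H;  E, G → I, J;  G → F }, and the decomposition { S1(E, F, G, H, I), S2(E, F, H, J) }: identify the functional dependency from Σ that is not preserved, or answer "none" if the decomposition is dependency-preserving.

Check E, G → I, J: no single fragment contains all of {E, G, I, J}, and the restricted closure of {E, G} across the fragments never reaches {I, J}.
F → H is preserved.
G → F is preserved.

E, G → I, J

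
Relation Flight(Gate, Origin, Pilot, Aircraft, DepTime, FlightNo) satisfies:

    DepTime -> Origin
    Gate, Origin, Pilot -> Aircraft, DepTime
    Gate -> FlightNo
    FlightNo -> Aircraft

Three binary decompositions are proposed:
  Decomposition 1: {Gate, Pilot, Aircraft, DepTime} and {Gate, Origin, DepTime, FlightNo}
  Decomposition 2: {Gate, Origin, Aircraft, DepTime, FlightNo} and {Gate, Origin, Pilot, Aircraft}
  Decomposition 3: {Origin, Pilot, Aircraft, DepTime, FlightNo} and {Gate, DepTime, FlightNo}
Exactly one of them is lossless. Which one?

Decomposition 1: common = {Gate, DepTime}, closure = {Gate, Origin, Aircraft, DepTime, FlightNo} → lossless.
Decomposition 2: common = {Gate, Origin, Aircraft}, closure = {Gate, Origin, Aircraft, FlightNo} → lossy.
Decomposition 3: common = {DepTime, FlightNo}, closure = {Origin, Aircraft, DepTime, FlightNo} → lossy.

Decomposition 1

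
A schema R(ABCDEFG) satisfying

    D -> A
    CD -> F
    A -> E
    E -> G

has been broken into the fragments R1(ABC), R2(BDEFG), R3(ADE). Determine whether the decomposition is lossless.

No

Chase test. Columns are ABCDEFG; row i has aⱼ where attribute j ∈ Ri, else bᵢⱼ.
Initial tableau (one row per fragment):
  row 1: a1 a2 a3 b14 b15 b16 b17
  row 2: b21 a2 b23 a4 a5 a6 a7
  row 3: a1 b32 b33 a4 a5 b36 b37
Rows 2 and 3 agree on D; apply D→A and equate their A entries.
Rows 1 and 2 agree on A; apply A→E and equate their E entries.
Rows 1 and 2 agree on E; apply E→G and equate their G entries.
Rows 1 and 3 agree on E; apply E→G and equate their G entries.
No row becomes fully distinguished — the join is lossy.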